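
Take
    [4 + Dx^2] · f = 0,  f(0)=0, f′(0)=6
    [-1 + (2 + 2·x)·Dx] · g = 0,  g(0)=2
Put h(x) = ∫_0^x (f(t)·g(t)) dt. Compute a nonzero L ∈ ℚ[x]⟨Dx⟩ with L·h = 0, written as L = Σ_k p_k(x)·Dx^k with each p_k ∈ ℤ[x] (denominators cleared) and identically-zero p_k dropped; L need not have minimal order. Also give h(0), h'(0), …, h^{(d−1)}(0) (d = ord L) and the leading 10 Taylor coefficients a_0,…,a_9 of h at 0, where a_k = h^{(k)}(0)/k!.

f: a_k = 0, 6, 0, -4, 0, 4/5, 0, -8/105, 0, 4/945, …
g: a_k = 2, 1, -1/4, 1/8, -5/64, 7/128, -21/512, 33/1024, -429/16384, 715/32768, …
L₀ := L_f ⊗_s L_g (sym. prod.), ord ≤ 2.
h=∫₀ˣh₀: take L = L₀·Dx.
L = (19 + 32·x + 16·x^2)·Dx + (-4 - 4·x)·Dx^2 + (4 + 8·x + 4·x^2)·Dx^3  (order 3).
h: a_k = 0, 0, 6, 2, -19/8, -13/20, 341/960, 201/2240, -7687/215040, -17/96768, …
ICs: h(0) = 0, h′(0) = 0, h′′(0) = 12.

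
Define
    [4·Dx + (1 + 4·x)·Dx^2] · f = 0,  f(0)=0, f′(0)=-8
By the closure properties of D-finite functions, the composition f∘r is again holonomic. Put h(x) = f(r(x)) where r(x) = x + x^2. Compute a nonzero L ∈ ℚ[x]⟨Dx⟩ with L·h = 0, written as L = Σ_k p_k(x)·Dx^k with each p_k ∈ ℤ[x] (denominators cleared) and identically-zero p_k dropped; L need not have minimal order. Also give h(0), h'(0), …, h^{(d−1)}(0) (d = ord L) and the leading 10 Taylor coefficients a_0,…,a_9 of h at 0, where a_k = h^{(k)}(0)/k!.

f: a_k = 0, -8, 16, -128/3, 128, -2048/5, 4096/3, -32768/7, 16384, -524288/9, …
f∘r: x↦r, Dx↦Dx/r' in L_f ⇒ L₀.
L = 2·Dx + (1 + 2·x)·Dx^2  (order 2).
h: a_k = 0, -8, 8, -32/3, 16, -128/5, 128/3, -512/7, 128, -2048/9, …
ICs: h(0) = 0, h′(0) = -8.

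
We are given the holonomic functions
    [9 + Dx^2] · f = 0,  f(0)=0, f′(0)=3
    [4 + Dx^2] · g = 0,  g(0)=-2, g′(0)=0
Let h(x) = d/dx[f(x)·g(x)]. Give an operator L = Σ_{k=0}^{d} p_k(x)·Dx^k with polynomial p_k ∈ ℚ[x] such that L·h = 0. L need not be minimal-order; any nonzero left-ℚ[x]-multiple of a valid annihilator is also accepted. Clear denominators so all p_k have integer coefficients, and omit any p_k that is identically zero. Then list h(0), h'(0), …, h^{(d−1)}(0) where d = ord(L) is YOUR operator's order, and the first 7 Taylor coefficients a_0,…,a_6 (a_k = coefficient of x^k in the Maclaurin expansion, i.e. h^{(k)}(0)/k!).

L = 25 + 26·Dx^2 + Dx^4  (order 4).
h: a_k = -6, 0, 63, 0, -521/4, 0, 13021/120, …
ICs: h(0) = -6, h′(0) = 0, h′′(0) = 126, h′′′(0) = 0.

f: a_k = 0, 3, 0, -9/2, 0, 81/40, 0, …
g: a_k = -2, 0, 4, 0, -4/3, 0, 8/45, …
L₀ := L_f ⊗_s L_g (sym. prod.), ord ≤ 4.
h=h₀': d/dx-closure on L₀ ⇒ L.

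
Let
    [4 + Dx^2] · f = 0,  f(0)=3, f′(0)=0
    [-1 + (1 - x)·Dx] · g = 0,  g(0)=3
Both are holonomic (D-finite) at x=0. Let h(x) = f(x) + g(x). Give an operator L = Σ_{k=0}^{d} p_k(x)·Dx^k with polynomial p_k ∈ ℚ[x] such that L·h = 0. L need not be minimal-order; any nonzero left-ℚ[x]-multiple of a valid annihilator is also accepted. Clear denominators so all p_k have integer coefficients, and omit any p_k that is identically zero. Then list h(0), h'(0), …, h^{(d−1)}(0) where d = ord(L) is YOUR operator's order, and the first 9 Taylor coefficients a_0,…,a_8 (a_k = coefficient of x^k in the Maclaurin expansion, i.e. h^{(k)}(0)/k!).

f: a_k = 3, 0, -6, 0, 2, 0, -4/15, 0, 2/105, …
g: a_k = 3, 3, 3, 3, 3, 3, 3, 3, 3, …
h₀=f+g: left-lcm gives L₀, ord ≤ 3.
L = (-20 + 16·x - 8·x^2) + (12 - 28·x + 24·x^2 - 8·x^3)·Dx + (-5 + 4·x - 2·x^2)·Dx^2 + (3 - 7·x + 6·x^2 - 2·x^3)·Dx^3  (order 3).
h: a_k = 6, 3, -3, 3, 5, 3, 41/15, 3, 317/105, …
ICs: h(0) = 6, h′(0) = 3, h′′(0) = -6.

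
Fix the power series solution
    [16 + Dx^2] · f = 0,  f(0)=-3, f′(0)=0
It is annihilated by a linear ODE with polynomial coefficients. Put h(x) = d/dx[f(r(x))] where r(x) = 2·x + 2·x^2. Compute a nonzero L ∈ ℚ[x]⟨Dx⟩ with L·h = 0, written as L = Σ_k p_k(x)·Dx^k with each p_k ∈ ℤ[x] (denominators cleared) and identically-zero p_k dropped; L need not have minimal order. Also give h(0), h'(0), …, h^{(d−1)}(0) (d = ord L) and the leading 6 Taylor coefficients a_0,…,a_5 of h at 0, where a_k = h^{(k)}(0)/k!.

f: a_k = -3, 0, 24, 0, -32, 0, …
Substitute x→r, Dx→(1/r')Dx; clear ⇒ L₀.
Differentiate: ansatz ord ≤ ord L₀ ⇒ L.
L = (76 + 512·x + 1536·x^2 + 2048·x^3 + 1024·x^4) + (-6 - 12·x)·Dx + (1 + 4·x + 4·x^2)·Dx^2  (order 2).
h: a_k = 0, 192, 576, -1664, -10240, -59392/5, …
ICs: h(0) = 0, h′(0) = 192.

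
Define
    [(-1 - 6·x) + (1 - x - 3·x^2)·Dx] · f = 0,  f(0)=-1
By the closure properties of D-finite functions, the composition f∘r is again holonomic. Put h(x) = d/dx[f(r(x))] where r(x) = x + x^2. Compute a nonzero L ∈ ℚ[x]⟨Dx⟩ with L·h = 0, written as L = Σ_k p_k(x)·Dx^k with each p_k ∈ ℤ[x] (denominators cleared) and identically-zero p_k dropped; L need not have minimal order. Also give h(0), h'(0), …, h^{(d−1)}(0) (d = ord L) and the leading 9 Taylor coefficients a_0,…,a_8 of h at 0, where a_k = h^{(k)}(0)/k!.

L = (10 + 60·x + 168·x^2 + 396·x^3 + 648·x^4 + 540·x^5 + 180·x^6) + (-1 - 7·x - 6·x^2 + 44·x^3 + 135·x^4 + 180·x^5 + 126·x^6 + 36·x^7)·Dx  (order 1).
h: a_k = -1, -10, -45, -176, -685, -2508, -8925, -31208, -107280, …
ICs: h(0) = -1.

f: a_k = -1, -1, -4, -7, -19, -40, -97, -217, -508, …
f∘r: x↦r, Dx↦Dx/r' in L_f ⇒ L₀.
h=h₀': d/dx-closure on L₀ ⇒ L.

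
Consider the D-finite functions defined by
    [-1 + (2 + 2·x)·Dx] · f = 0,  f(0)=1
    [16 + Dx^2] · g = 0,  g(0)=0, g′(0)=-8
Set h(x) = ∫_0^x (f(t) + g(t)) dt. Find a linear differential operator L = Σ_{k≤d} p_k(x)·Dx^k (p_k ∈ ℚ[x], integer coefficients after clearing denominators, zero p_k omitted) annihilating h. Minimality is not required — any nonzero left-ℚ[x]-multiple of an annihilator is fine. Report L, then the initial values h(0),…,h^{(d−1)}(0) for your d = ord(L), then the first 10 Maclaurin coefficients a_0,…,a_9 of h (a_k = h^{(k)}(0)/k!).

f: a_k = 1, 1/2, -1/8, 1/16, -5/128, 7/256, -21/1024, 33/2048, -429/32768, 715/65536, …
g: a_k = 0, -8, 0, 64/3, 0, -256/15, 0, 2048/315, 0, -4096/2835, …
L₀ := lclm(L_f,L_g); ord L₀ ≤ 1+2.
h=∫h₀ ⇒ L = L₀·Dx.
L = (-1072 - 2048·x - 1024·x^2)·Dx + (2016 + 6112·x + 6144·x^2 + 2048·x^3)·Dx^2 + (-67 - 128·x - 64·x^2)·Dx^3 + (126 + 382·x + 384·x^2 + 128·x^3)·Dx^4  (order 4).
h: a_k = 0, 1, -15/4, -1/24, 1027/192, -1/128, -65431/23040, -3/1024, 4204699/5160960, -143/98304, …
ICs: h(0) = 0, h′(0) = 1, h′′(0) = -15/2, h′′′(0) = -1/4.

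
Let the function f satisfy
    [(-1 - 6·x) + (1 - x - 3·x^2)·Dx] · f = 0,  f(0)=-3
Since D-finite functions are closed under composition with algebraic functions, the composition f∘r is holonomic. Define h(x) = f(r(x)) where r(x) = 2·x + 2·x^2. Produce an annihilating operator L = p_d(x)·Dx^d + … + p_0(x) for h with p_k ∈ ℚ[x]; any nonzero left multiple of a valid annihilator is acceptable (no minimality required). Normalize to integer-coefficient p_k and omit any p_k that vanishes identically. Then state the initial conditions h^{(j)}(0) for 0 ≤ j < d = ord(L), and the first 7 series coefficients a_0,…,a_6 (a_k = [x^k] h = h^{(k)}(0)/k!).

f: a_k = -3, -3, -12, -21, -57, -120, -291, …
L₀ from L_f via x↦r, Dx↦r'^{-1}Dx.
L = (2 + 28·x + 72·x^2 + 48·x^3) + (-1 + 2·x + 14·x^2 + 24·x^3 + 12·x^4)·Dx  (order 1).
h: a_k = -3, -6, -54, -264, -1464, -7992, -43464, …
ICs: h(0) = -3.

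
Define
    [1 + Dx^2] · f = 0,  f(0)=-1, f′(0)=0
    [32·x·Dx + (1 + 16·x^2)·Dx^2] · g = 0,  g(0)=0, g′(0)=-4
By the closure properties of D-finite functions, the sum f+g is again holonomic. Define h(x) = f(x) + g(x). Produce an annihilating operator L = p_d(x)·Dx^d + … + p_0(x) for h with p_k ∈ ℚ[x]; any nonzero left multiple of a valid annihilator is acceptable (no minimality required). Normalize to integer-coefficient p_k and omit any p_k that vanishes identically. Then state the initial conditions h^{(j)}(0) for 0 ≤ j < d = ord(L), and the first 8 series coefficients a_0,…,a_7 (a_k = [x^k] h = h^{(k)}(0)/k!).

f: a_k = -1, 0, 1/2, 0, -1/24, 0, 1/720, 0, …
g: a_k = 0, -4, 0, 64/3, 0, -1024/5, 0, 16384/7, …
Weyl lclm of L_f,L_g ⇒ L₀ (ord ≤ 4).
L = (-6112·x + 99328·x^3 + 8192·x^5)·Dx + (-31 + 1072·x^2 + 25344·x^4 + 4096·x^6)·Dx^2 + (-6112·x + 99328·x^3 + 8192·x^5)·Dx^3 + (-31 + 1072·x^2 + 25344·x^4 + 4096·x^6)·Dx^4  (order 4).
h: a_k = -1, -4, 1/2, 64/3, -1/24, -1024/5, 1/720, 16384/7, …
ICs: h(0) = -1, h′(0) = -4, h′′(0) = 1, h′′′(0) = 128.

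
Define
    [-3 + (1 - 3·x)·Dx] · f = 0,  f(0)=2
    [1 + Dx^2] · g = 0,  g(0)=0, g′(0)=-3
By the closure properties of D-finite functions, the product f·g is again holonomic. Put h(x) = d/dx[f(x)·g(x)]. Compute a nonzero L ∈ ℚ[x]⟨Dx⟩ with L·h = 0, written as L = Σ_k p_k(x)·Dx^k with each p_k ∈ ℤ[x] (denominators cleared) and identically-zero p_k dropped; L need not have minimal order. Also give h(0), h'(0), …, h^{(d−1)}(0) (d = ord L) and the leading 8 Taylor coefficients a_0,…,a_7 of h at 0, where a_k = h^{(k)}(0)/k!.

L = (-17 - 6·x + 9·x^2) + (-6 + 18·x)·Dx + (1 - 6·x + 9·x^2)·Dx^2  (order 2).
h: a_k = -6, -36, -159, -636, -9541/4, -85869/10, -3606497/120, -3606497/35, …
ICs: h(0) = -6, h′(0) = -36.

f: a_k = 2, 6, 18, 54, 162, 486, 1458, 4374, …
g: a_k = 0, -3, 0, 1/2, 0, -1/40, 0, 1/1680, …
Sym-product of L_f,L_g gives L₀ (≤ ord 2).
h=h₀': d/dx-closure on L₀ ⇒ L.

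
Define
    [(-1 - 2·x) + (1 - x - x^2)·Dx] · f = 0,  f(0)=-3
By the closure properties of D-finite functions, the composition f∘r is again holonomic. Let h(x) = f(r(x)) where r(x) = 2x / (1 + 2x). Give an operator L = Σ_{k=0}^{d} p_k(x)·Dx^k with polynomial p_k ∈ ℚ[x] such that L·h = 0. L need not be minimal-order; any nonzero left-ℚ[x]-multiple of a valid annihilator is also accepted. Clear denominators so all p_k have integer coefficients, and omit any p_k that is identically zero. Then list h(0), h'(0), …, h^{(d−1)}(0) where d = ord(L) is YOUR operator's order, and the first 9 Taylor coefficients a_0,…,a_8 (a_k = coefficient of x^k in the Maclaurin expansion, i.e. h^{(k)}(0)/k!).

L = (2 + 12·x) + (-1 - 4·x + 8·x^3)·Dx  (order 1).
h: a_k = -3, -6, -12, 0, -48, 96, -384, 1152, -3840, …
ICs: h(0) = -3.

f: a_k = -3, -3, -6, -9, -15, -24, -39, -63, -102, …
Change of var in L_f (x↦r) gives L₀.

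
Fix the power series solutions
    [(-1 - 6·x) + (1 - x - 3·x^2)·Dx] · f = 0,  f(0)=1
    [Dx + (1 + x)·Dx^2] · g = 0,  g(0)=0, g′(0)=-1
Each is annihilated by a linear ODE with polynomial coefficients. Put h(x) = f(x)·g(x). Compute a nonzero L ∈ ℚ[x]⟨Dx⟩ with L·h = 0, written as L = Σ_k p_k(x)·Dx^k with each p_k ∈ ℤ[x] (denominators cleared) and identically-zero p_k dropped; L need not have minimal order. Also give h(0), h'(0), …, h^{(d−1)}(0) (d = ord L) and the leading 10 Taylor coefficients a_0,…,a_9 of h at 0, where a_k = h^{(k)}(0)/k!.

f: a_k = 1, 1, 4, 7, 19, 40, 97, 217, 508, 1159, …
g: a_k = 0, -1, 1/2, -1/3, 1/4, -1/5, 1/6, -1/7, 1/8, -1/9, …
h₀=f·g: eliminate ⇒ L₀, order ≤ 1·2.
L = (7 + 12·x) + (1 + 15·x + 15·x^2)·Dx + (-1 + 4·x^2 + 3·x^3)·Dx^2  (order 2).
h: a_k = 0, -1, -1/2, -23/6, -61/12, -1007/60, -478/15, -34591/420, -149381/840, -1071061/2520, …
ICs: h(0) = 0, h′(0) = -1.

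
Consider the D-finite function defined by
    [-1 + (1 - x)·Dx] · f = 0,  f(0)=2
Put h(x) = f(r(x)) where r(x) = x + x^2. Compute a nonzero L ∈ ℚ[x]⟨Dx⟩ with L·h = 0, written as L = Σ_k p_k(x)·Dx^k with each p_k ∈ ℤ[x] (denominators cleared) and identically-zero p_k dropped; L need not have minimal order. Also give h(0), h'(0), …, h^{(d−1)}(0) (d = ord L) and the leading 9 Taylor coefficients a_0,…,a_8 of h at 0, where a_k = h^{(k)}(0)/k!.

L = (1 + 2·x) + (-1 + x + x^2)·Dx  (order 1).
h: a_k = 2, 2, 4, 6, 10, 16, 26, 42, 68, …
ICs: h(0) = 2.

f: a_k = 2, 2, 2, 2, 2, 2, 2, 2, 2, …
Change of var in L_f (x↦r) gives L₀.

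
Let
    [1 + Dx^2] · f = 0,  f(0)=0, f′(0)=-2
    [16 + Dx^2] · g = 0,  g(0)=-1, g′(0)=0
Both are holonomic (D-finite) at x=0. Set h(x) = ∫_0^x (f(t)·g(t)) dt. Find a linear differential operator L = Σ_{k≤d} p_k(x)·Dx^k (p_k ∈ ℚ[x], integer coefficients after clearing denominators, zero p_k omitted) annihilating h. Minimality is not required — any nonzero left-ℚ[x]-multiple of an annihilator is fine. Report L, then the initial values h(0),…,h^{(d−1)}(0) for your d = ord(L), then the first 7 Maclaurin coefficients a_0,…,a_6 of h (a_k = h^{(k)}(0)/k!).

L = 225·Dx + 34·Dx^3 + Dx^5  (order 5).
h: a_k = 0, 0, 1, 0, -49/12, 0, 1441/360, …
ICs: h(0) = 0, h′(0) = 0, h′′(0) = 2, h′′′(0) = 0, h′′′′(0) = -98.

f: a_k = 0, -2, 0, 1/3, 0, -1/60, 0, …
g: a_k = -1, 0, 8, 0, -32/3, 0, 256/45, …
f·g: L₀ = L_f ⊗_s L_g, ord ≤ 2·2.
h=∫₀ˣh₀: take L = L₀·Dx.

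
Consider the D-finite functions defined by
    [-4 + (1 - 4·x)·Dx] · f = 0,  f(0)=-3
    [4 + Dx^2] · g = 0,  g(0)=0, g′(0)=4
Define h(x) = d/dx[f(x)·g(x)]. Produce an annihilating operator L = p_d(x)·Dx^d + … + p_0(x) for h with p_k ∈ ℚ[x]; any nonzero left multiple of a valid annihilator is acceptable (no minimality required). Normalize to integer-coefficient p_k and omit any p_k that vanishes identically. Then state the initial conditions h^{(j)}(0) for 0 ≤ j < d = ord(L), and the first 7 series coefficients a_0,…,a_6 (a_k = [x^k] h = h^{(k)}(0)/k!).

L = (-28 - 32·x + 64·x^2) + (-8 + 32·x)·Dx + (1 - 8·x + 16·x^2)·Dx^2  (order 2).
h: a_k = -12, -96, -552, -2944, -14728, -353472/5, -4948592/15, …
ICs: h(0) = -12, h′(0) = -96.

f: a_k = -3, -12, -48, -192, -768, -3072, -12288, …
g: a_k = 0, 4, 0, -8/3, 0, 8/15, 0, …
Sym-product of L_f,L_g gives L₀ (≤ ord 2).
h₀' ⇒ L via d/dx closure of L₀.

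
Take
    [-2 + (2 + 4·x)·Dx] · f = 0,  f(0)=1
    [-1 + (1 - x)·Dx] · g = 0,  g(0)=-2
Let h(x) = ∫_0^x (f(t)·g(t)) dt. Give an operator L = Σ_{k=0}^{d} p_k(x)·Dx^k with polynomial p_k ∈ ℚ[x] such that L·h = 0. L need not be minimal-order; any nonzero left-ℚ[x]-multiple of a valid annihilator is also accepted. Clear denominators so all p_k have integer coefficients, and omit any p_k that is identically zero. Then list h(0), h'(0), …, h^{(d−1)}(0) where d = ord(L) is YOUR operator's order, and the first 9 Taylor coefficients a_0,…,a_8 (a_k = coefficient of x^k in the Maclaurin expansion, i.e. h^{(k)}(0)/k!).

f: a_k = 1, 1, -1/2, 1/2, -5/8, 7/8, -21/16, 33/16, -429/128, …
g: a_k = -2, -2, -2, -2, -2, -2, -2, -2, -2, …
Product ⇒ symmetric product L₀, ord ≤ 1.
∫: right-multiply L₀ by Dx.
L = (2 + x)·Dx + (-1 - x + 2·x^2)·Dx^2  (order 2).
h: a_k = 0, -2, -2, -1, -1, -11/20, -3/4, -15/56, -3/4, …
ICs: h(0) = 0, h′(0) = -2.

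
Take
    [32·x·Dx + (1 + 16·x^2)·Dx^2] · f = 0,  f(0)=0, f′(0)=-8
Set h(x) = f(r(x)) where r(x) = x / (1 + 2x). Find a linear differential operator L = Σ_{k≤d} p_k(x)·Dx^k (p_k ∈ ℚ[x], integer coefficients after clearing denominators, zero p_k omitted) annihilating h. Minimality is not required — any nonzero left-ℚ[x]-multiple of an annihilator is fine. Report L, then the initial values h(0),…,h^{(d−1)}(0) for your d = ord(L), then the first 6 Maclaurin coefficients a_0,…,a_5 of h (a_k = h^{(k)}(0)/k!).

f: a_k = 0, -8, 0, 128/3, 0, -2048/5, …
Substitute x→r, Dx→(1/r')Dx; clear ⇒ L₀.
L = (4 + 40·x)·Dx + (1 + 4·x + 20·x^2)·Dx^2  (order 2).
h: a_k = 0, -8, 16, 32/3, -192, 2432/5, …
ICs: h(0) = 0, h′(0) = -8.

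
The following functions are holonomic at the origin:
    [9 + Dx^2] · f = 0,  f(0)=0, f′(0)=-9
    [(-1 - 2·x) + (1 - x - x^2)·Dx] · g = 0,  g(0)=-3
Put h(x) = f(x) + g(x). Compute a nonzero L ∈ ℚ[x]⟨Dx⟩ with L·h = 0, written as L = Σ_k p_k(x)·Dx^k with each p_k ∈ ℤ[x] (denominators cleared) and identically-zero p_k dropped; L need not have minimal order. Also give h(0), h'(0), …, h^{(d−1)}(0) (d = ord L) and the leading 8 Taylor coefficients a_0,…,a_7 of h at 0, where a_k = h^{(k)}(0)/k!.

f: a_k = 0, -9, 0, 27/2, 0, -243/40, 0, 729/560, …
g: a_k = -3, -3, -6, -9, -15, -24, -39, -63, …
f+g: L₀ = lclm(L_f,L_g), ord ≤ 2+1.
L = (-243 - 432·x + 81·x^2 - 216·x^3 - 405·x^4 - 162·x^5) + (117 - 225·x - 36·x^2 + 297·x^3 - 54·x^4 - 243·x^5 - 81·x^6)·Dx + (-27 - 48·x + 9·x^2 - 24·x^3 - 45·x^4 - 18·x^5)·Dx^2 + (13 - 25·x - 4·x^2 + 33·x^3 - 6·x^4 - 27·x^5 - 9·x^6)·Dx^3  (order 3).
h: a_k = -3, -12, -6, 9/2, -15, -1203/40, -39, -34551/560, …
ICs: h(0) = -3, h′(0) = -12, h′′(0) = -12.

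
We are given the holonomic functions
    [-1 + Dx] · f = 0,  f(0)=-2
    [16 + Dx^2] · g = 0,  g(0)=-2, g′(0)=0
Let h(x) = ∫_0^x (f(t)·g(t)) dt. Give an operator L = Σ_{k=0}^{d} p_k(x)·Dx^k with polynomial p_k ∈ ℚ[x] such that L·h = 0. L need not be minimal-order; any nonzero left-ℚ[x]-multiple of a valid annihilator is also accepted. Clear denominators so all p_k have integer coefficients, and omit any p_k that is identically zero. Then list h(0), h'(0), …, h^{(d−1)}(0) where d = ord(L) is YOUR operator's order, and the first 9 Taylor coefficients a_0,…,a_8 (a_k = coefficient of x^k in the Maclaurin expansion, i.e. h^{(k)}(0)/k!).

f: a_k = -2, -2, -1, -1/3, -1/12, -1/60, -1/360, -1/2520, -1/20160, …
g: a_k = -2, 0, 16, 0, -64/3, 0, 512/45, 0, -1024/315, …
f·g: L₀ = L_f ⊗_s L_g, ord ≤ 1·2.
∫: right-multiply L₀ by Dx.
L = 17·Dx - 2·Dx^2 + Dx^3  (order 3).
h: a_k = 0, 4, 2, -10, -47/6, 161/30, 1121/180, -11/28, -20047/10080, …
ICs: h(0) = 0, h′(0) = 4, h′′(0) = 4.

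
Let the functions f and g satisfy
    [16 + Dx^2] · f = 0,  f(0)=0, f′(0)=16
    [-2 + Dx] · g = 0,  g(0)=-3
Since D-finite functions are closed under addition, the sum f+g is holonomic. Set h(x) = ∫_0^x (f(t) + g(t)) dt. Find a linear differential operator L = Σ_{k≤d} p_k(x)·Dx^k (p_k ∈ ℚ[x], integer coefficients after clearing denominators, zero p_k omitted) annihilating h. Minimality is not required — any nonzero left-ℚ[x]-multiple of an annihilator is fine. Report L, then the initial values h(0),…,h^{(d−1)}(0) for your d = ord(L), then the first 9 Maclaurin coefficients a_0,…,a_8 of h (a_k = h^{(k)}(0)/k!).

f: a_k = 0, 16, 0, -128/3, 0, 512/15, 0, -4096/315, 0, …
g: a_k = -3, -6, -6, -4, -2, -4/5, -4/15, -8/105, -2/105, …
h₀=f+g: left-lcm gives L₀, ord ≤ 3.
∫: right-multiply L₀ by Dx.
L = -32·Dx + 16·Dx^2 - 2·Dx^3 + Dx^4  (order 4).
h: a_k = 0, -3, 5, -2, -35/3, -2/5, 50/9, -4/105, -103/63, …
ICs: h(0) = 0, h′(0) = -3, h′′(0) = 10, h′′′(0) = -12.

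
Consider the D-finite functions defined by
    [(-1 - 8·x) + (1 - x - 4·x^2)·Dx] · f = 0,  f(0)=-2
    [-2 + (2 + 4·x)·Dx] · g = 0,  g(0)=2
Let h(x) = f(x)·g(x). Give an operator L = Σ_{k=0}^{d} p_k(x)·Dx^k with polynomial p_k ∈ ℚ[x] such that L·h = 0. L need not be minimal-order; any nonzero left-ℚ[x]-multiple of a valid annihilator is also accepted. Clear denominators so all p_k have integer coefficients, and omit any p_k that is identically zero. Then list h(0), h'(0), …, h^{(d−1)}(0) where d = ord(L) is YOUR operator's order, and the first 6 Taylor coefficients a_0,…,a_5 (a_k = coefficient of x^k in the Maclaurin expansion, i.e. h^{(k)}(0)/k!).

f: a_k = -2, -2, -10, -18, -58, -130, …
g: a_k = 2, 2, -1, 1, -5/4, 7/4, …
h₀=f·g: eliminate ⇒ L₀, order ≤ 1·1.
L = (2 + 9·x + 12·x^2) + (-1 - x + 6·x^2 + 8·x^3)·Dx  (order 1).
h: a_k = -4, -8, -22, -56, -283/2, -369, …
ICs: h(0) = -4.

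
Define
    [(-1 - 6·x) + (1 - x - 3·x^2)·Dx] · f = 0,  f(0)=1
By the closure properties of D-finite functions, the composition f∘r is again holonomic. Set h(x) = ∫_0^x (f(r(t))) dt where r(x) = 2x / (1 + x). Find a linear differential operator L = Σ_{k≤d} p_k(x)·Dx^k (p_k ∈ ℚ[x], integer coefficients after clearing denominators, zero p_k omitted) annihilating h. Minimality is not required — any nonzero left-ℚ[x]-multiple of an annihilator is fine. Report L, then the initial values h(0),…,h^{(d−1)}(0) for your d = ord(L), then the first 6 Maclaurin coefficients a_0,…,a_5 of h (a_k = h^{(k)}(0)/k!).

f: a_k = 1, 1, 4, 7, 19, 40, …
h₀=f(r): pull back L_f along r ⇒ L₀.
h=∫h₀ ⇒ L = L₀·Dx.
L = (2 + 26·x)·Dx + (-1 - x + 13·x^2 + 13·x^3)·Dx^2  (order 2).
h: a_k = 0, 1, 1, 14/3, 13/2, 182/5, …
ICs: h(0) = 0, h′(0) = 1.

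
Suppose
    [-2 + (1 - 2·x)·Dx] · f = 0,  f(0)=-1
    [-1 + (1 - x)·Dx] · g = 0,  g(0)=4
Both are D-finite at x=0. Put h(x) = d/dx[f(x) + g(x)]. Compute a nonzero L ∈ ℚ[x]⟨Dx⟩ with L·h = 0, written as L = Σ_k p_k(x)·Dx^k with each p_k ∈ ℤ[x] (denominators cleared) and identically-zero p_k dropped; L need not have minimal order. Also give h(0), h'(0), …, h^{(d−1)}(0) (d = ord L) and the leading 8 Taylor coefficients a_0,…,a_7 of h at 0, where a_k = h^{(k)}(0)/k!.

L = 12 + (-9 + 12·x)·Dx + (1 - 3·x + 2·x^2)·Dx^2  (order 2).
h: a_k = 2, 0, -12, -48, -140, -360, -868, -2016, …
ICs: h(0) = 2, h′(0) = 0.

f: a_k = -1, -2, -4, -8, -16, -32, -64, -128, …
g: a_k = 4, 4, 4, 4, 4, 4, 4, 4, …
L₀ := lclm(L_f,L_g); ord L₀ ≤ 1+1.
h=h₀': d/dx-closure on L₀ ⇒ L.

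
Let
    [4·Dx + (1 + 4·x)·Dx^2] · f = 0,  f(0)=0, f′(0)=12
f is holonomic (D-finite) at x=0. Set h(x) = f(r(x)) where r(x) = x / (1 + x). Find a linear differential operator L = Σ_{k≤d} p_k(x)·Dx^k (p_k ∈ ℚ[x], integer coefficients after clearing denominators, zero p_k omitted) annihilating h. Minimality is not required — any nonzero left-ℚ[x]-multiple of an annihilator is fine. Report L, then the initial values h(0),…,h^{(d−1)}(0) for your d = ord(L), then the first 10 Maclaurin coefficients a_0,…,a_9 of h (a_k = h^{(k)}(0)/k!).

L = (6 + 10·x)·Dx + (1 + 6·x + 5·x^2)·Dx^2  (order 2).
h: a_k = 0, 12, -36, 124, -468, 9372/5, -7812, 234372/7, -146484, 1953124/3, …
ICs: h(0) = 0, h′(0) = 12.

f: a_k = 0, 12, -24, 64, -192, 3072/5, -2048, 49152/7, -24576, 262144/3, …
f∘r: x↦r, Dx↦Dx/r' in L_f ⇒ L₀.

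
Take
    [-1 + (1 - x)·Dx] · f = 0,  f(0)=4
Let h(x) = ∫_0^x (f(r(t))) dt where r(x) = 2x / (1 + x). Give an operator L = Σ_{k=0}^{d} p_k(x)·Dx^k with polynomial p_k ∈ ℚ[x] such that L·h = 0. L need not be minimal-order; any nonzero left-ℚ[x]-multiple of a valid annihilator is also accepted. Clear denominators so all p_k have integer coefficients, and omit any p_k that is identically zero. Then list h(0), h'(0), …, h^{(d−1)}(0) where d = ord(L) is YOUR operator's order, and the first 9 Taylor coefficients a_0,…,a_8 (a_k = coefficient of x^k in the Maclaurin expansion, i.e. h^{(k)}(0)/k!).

f: a_k = 4, 4, 4, 4, 4, 4, 4, 4, 4, …
Change of var in L_f (x↦r) gives L₀.
Integrate: L := L₀·Dx.
L = 2·Dx + (-1 + x^2)·Dx^2  (order 2).
h: a_k = 0, 4, 4, 8/3, 2, 8/5, 4/3, 8/7, 1, …
ICs: h(0) = 0, h′(0) = 4.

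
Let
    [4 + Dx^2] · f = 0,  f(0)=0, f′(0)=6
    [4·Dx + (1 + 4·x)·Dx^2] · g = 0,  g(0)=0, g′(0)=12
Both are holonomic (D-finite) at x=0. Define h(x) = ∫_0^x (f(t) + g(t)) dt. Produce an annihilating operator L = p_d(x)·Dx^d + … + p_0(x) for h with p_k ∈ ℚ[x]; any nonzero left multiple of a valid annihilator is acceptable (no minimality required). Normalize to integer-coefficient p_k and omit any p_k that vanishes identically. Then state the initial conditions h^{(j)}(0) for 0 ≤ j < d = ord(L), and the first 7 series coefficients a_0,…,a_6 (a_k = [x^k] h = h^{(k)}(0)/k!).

L = (400 + 128·x + 256·x^2)·Dx^2 + (36 + 176·x + 192·x^2 + 256·x^3)·Dx^3 + (100 + 32·x + 64·x^2)·Dx^4 + (9 + 44·x + 48·x^2 + 64·x^3)·Dx^5  (order 5).
h: a_k = 0, 0, 9, -8, 15, -192/5, 1538/15, …
ICs: h(0) = 0, h′(0) = 0, h′′(0) = 18, h′′′(0) = -48, h′′′′(0) = 360.

f: a_k = 0, 6, 0, -4, 0, 4/5, 0, …
g: a_k = 0, 12, -24, 64, -192, 3072/5, -2048, …
f+g: L₀ = lclm(L_f,L_g), ord ≤ 2+2.
h=∫h₀ ⇒ L = L₀·Dx.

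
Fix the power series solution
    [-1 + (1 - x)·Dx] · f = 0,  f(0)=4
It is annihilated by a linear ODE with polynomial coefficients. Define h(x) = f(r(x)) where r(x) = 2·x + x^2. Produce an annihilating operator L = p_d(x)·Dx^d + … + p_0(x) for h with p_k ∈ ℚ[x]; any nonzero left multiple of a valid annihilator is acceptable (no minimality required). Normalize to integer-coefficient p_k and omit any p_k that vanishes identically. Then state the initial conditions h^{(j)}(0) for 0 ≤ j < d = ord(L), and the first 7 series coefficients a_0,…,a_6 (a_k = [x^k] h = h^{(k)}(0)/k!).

L = (2 + 2·x) + (-1 + 2·x + x^2)·Dx  (order 1).
h: a_k = 4, 8, 20, 48, 116, 280, 676, …
ICs: h(0) = 4.

f: a_k = 4, 4, 4, 4, 4, 4, 4, …
L₀ from L_f via x↦r, Dx↦r'^{-1}Dx.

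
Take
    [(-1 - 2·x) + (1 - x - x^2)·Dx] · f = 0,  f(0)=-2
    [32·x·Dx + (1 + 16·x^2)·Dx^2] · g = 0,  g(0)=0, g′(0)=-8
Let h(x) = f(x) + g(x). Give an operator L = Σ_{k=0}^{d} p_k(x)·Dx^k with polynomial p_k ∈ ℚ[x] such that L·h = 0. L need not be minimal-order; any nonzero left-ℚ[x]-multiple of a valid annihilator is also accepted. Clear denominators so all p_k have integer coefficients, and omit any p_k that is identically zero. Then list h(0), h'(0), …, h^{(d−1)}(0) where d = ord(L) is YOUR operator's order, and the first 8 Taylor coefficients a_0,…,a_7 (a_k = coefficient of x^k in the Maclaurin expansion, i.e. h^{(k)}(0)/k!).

f: a_k = -2, -2, -4, -6, -10, -16, -26, -42, …
g: a_k = 0, -8, 0, 128/3, 0, -2048/5, 0, 32768/7, …
L₀ := lclm(L_f,L_g); ord L₀ ≤ 1+2.
L = (-64 + 256·x + 3904·x^2 + 6912·x^3 + 9696·x^4 + 1536·x^6)·Dx + (25 + 24·x - 542·x^2 + 780·x^3 + 6800·x^4 + 6560·x^5 + 768·x^6 + 1536·x^7)·Dx^2 + (-2 - 17·x - 62·x^2 - 202·x^3 - 445·x^4 + 1136·x^5 + 576·x^6 + 256·x^7 + 256·x^8)·Dx^3  (order 3).
h: a_k = -2, -10, -4, 110/3, -10, -2128/5, -26, 32474/7, …
ICs: h(0) = -2, h′(0) = -10, h′′(0) = -8.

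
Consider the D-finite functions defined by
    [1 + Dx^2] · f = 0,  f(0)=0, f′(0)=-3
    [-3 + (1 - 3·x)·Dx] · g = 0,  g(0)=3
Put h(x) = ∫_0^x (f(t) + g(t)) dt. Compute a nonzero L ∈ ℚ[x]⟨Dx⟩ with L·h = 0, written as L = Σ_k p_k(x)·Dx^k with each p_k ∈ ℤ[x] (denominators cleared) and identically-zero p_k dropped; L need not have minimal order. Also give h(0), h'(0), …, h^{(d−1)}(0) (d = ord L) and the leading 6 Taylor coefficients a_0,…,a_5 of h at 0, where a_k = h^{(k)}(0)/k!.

L = (-165 + 18·x - 27·x^2)·Dx + (19 - 63·x + 27·x^2 - 27·x^3)·Dx^2 + (-165 + 18·x - 27·x^2)·Dx^3 + (19 - 63·x + 27·x^2 - 27·x^3)·Dx^4  (order 4).
h: a_k = 0, 3, 3, 9, 163/8, 243/5, …
ICs: h(0) = 0, h′(0) = 3, h′′(0) = 6, h′′′(0) = 54.

f: a_k = 0, -3, 0, 1/2, 0, -1/40, …
g: a_k = 3, 9, 27, 81, 243, 729, …
h₀=f+g: left-lcm gives L₀, ord ≤ 3.
h=∫h₀ ⇒ L = L₀·Dx.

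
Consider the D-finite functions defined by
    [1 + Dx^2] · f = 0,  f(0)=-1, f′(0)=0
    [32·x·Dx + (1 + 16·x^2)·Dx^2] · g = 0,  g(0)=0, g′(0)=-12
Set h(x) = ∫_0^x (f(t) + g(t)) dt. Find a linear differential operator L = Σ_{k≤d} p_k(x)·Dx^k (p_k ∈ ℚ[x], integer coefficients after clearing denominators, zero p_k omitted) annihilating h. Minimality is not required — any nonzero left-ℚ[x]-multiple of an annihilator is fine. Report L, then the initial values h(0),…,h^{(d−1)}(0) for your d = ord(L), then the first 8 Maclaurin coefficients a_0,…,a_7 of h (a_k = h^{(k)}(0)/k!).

f: a_k = -1, 0, 1/2, 0, -1/24, 0, 1/720, 0, …
g: a_k = 0, -12, 0, 64, 0, -3072/5, 0, 49152/7, …
h₀=f+g: left-lcm gives L₀, ord ≤ 4.
∫: right-multiply L₀ by Dx.
L = (-6112·x + 99328·x^3 + 8192·x^5)·Dx^2 + (-31 + 1072·x^2 + 25344·x^4 + 4096·x^6)·Dx^3 + (-6112·x + 99328·x^3 + 8192·x^5)·Dx^4 + (-31 + 1072·x^2 + 25344·x^4 + 4096·x^6)·Dx^5  (order 5).
h: a_k = 0, -1, -6, 1/6, 16, -1/120, -512/5, 1/5040, …
ICs: h(0) = 0, h′(0) = -1, h′′(0) = -12, h′′′(0) = 1, h′′′′(0) = 384.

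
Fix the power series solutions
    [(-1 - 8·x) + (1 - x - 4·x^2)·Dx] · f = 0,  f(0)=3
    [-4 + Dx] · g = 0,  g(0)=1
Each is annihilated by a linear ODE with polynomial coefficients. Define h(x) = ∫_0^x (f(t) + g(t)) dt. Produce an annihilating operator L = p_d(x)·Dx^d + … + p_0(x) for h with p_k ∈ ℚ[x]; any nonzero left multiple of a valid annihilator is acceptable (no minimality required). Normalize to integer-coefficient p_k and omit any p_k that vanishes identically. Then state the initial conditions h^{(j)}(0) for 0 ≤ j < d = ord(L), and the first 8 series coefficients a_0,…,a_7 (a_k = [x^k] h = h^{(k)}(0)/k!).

L = (-24 + 16·x - 576·x^2 - 512·x^3)·Dx + (-6 + 56·x + 208·x^2 - 128·x^3 - 256·x^4)·Dx^2 + (3 - 15·x - 16·x^2 + 64·x^3 + 64·x^4)·Dx^3  (order 3).
h: a_k = 0, 4, 7/2, 23/3, 113/12, 293/15, 3053/90, 24691/315, …
ICs: h(0) = 0, h′(0) = 4, h′′(0) = 7.

f: a_k = 3, 3, 15, 27, 87, 195, 543, 1323, …
g: a_k = 1, 4, 8, 32/3, 32/3, 128/15, 256/45, 1024/315, …
h₀=f+g: left-lcm gives L₀, ord ≤ 2.
h=∫₀ˣh₀: take L = L₀·Dx.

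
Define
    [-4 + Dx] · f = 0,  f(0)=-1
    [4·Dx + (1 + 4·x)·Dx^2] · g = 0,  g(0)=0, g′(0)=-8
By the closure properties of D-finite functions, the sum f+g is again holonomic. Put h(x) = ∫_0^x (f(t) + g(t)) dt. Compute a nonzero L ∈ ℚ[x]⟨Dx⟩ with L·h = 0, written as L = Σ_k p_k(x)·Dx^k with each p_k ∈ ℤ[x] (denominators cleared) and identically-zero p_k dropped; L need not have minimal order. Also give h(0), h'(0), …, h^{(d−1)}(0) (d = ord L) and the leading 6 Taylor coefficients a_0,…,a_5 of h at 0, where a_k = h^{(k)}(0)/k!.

L = (-24 - 32·x)·Dx^2 + (2 - 16·x - 32·x^2)·Dx^3 + (1 + 6·x + 8·x^2)·Dx^4  (order 4).
h: a_k = 0, -1, -6, 8/3, -40/3, 352/15, …
ICs: h(0) = 0, h′(0) = -1, h′′(0) = -12, h′′′(0) = 16.

f: a_k = -1, -4, -8, -32/3, -32/3, -128/15, …
g: a_k = 0, -8, 16, -128/3, 128, -2048/5, …
h₀=f+g: left-lcm gives L₀, ord ≤ 3.
h=∫₀ˣh₀: take L = L₀·Dx.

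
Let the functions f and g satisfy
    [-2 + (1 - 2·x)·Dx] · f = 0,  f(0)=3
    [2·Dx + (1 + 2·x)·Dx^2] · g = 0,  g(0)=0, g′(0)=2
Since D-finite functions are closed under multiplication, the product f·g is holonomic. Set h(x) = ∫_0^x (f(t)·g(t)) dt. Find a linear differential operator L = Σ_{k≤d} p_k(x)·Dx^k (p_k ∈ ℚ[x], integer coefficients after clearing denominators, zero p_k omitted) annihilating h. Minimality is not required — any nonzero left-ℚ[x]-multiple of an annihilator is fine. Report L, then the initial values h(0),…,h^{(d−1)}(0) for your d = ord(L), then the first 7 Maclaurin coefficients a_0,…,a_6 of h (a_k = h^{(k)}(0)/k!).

L = 4·Dx + (2 + 12·x)·Dx^2 + (-1 + 4·x^2)·Dx^3  (order 3).
h: a_k = 0, 0, 3, 2, 5, 28/5, 188/15, …
ICs: h(0) = 0, h′(0) = 0, h′′(0) = 6.

f: a_k = 3, 6, 12, 24, 48, 96, 192, …
g: a_k = 0, 2, -2, 8/3, -4, 32/5, -32/3, …
Product ⇒ symmetric product L₀, ord ≤ 2.
∫: right-multiply L₀ by Dx.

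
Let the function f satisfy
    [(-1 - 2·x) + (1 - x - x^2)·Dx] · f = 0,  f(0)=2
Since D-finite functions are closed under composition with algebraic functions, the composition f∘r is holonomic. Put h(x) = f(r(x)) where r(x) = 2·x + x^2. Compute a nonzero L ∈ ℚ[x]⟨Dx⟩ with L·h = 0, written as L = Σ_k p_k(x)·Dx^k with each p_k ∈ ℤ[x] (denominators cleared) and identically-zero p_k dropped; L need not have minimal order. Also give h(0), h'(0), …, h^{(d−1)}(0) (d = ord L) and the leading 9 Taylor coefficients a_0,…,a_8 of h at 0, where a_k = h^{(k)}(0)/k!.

f: a_k = 2, 2, 4, 6, 10, 16, 26, 42, 68, …
f∘r: x↦r, Dx↦Dx/r' in L_f ⇒ L₀.
L = (2 + 10·x + 12·x^2 + 4·x^3) + (-1 + 2·x + 5·x^2 + 4·x^3 + x^4)·Dx  (order 1).
h: a_k = 2, 4, 18, 64, 236, 868, 3190, 11728, 43114, …
ICs: h(0) = 2.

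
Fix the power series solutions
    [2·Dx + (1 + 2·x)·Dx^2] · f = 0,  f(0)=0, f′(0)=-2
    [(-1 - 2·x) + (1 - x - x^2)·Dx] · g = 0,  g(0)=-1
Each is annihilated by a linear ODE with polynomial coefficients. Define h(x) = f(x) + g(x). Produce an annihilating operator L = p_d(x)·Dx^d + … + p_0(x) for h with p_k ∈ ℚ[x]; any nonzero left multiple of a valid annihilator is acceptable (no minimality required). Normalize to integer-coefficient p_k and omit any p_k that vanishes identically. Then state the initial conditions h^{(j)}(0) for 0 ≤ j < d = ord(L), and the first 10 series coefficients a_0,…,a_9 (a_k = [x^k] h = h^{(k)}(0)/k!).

f: a_k = 0, -2, 2, -8/3, 4, -32/5, 32/3, -128/7, 32, -512/9, …
g: a_k = -1, -1, -2, -3, -5, -8, -13, -21, -34, -55, …
Weyl lclm of L_f,L_g ⇒ L₀ (ord ≤ 3).
L = (-34 - 92·x - 116·x^2 - 48·x^3 - 24·x^4)·Dx + (-5 - 60·x - 170·x^2 - 180·x^3 - 100·x^4 - 40·x^5)·Dx^2 + (3 + 11·x + 5·x^2 - 20·x^3 - 30·x^4 - 24·x^5 - 8·x^6)·Dx^3  (order 3).
h: a_k = -1, -3, 0, -17/3, -1, -72/5, -7/3, -275/7, -2, -1007/9, …
ICs: h(0) = -1, h′(0) = -3, h′′(0) = 0.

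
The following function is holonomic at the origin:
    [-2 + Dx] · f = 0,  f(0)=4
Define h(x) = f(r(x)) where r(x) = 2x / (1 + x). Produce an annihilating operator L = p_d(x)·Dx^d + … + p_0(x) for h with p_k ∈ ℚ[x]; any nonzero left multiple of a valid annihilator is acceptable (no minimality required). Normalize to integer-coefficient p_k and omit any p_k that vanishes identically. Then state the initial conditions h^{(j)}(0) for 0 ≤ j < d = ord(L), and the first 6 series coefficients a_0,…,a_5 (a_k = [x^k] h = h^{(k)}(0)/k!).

f: a_k = 4, 8, 8, 16/3, 8/3, 16/15, …
f∘r: x↦r, Dx↦Dx/r' in L_f ⇒ L₀.
L = -4 + (1 + 2·x + x^2)·Dx  (order 1).
h: a_k = 4, 16, 16, -16/3, -16/3, 112/15, …
ICs: h(0) = 4.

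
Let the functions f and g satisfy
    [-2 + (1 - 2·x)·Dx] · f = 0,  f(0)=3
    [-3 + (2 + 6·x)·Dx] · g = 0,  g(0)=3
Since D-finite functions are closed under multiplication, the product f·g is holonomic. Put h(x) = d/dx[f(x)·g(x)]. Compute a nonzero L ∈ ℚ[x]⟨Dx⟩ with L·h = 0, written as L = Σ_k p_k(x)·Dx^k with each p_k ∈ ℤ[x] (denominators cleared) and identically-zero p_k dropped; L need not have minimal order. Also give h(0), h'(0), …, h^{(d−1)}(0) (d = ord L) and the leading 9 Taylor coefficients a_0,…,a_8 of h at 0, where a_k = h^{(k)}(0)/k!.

f: a_k = 3, 6, 12, 24, 48, 96, 192, 384, 768, …
g: a_k = 3, 9/2, -27/8, 81/16, -1215/128, 5103/256, -45927/1024, 216513/2048, -8444007/32768, …
Product ⇒ symmetric product L₀, ord ≤ 1.
h₀' ⇒ L via d/dx closure of L₀.
L = (47 + 252·x + 108·x^2) + (-14 - 26·x + 72·x^2 + 72·x^3)·Dx  (order 1).
h: a_k = 63/2, 423/4, 5805/16, 27315/32, 622845/256, 2576313/512, 28592361/2048, 105375915/4096, 4933473885/65536, …
ICs: h(0) = 63/2.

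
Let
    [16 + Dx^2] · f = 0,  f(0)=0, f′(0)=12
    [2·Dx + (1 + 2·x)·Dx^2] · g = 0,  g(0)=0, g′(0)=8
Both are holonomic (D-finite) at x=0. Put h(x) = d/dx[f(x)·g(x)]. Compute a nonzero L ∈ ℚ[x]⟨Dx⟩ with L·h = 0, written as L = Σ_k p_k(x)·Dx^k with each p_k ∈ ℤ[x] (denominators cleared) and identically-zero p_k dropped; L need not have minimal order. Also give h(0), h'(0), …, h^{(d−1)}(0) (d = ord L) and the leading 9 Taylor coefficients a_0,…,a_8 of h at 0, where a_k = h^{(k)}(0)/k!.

f: a_k = 0, 12, 0, -32, 0, 128/5, 0, -1024/105, 0, …
g: a_k = 0, 8, -8, 32/3, -16, 128/5, -128/3, 512/7, -128, …
h₀=f·g: eliminate ⇒ L₀, order ≤ 2·2.
h=h₀': d/dx-closure on L₀ ⇒ L.
L = (-896 + 28672·x + 282624·x^2 + 1032192·x^3 + 1826816·x^4 + 1572864·x^5 + 524288·x^6) + (576 + 12416·x + 66560·x^2 + 153600·x^3 + 163840·x^4 + 65536·x^5)·Dx + (280 + 6592·x + 44480·x^2 + 141312·x^3 + 234496·x^4 + 196608·x^5 + 65536·x^6)·Dx^2 + (36 + 776·x + 4160·x^2 + 9600·x^3 + 10240·x^4 + 4096·x^5)·Dx^3 + (21 + 300·x + 1676·x^2 + 4800·x^3 + 7520·x^4 + 6144·x^5 + 2048·x^6)·Dx^4  (order 4).
h: a_k = 0, 192, -288, -512, 320, 1024, -7168/5, 212992/105, -158208/35, …
ICs: h(0) = 0, h′(0) = 192, h′′(0) = -576, h′′′(0) = -3072.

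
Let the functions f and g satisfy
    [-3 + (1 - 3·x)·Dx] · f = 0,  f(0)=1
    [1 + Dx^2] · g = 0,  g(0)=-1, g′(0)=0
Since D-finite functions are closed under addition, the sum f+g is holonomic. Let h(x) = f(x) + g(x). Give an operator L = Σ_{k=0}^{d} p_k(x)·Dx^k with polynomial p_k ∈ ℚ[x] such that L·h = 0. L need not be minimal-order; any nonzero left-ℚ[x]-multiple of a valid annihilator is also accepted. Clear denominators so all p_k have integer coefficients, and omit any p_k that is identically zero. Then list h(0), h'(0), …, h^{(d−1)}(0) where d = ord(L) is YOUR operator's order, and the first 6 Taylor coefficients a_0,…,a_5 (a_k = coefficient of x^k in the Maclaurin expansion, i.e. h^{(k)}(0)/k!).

f: a_k = 1, 3, 9, 27, 81, 243, …
g: a_k = -1, 0, 1/2, 0, -1/24, 0, …
Weyl lclm of L_f,L_g ⇒ L₀ (ord ≤ 3).
L = (165 - 18·x + 27·x^2) + (-19 + 63·x - 27·x^2 + 27·x^3)·Dx + (165 - 18·x + 27·x^2)·Dx^2 + (-19 + 63·x - 27·x^2 + 27·x^3)·Dx^3  (order 3).
h: a_k = 0, 3, 19/2, 27, 1943/24, 243, …
ICs: h(0) = 0, h′(0) = 3, h′′(0) = 19.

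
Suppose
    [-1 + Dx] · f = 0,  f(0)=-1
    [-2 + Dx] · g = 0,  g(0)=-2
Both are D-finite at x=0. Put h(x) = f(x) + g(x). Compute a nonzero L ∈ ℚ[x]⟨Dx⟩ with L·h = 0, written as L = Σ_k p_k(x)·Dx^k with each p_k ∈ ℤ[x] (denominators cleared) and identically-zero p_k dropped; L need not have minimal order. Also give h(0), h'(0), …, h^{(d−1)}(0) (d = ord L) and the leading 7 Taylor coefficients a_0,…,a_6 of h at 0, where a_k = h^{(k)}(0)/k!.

L = 2 - 3·Dx + Dx^2  (order 2).
h: a_k = -3, -5, -9/2, -17/6, -11/8, -13/24, -43/240, …
ICs: h(0) = -3, h′(0) = -5.

f: a_k = -1, -1, -1/2, -1/6, -1/24, -1/120, -1/720, …
g: a_k = -2, -4, -4, -8/3, -4/3, -8/15, -8/45, …
L₀ := lclm(L_f,L_g); ord L₀ ≤ 1+1.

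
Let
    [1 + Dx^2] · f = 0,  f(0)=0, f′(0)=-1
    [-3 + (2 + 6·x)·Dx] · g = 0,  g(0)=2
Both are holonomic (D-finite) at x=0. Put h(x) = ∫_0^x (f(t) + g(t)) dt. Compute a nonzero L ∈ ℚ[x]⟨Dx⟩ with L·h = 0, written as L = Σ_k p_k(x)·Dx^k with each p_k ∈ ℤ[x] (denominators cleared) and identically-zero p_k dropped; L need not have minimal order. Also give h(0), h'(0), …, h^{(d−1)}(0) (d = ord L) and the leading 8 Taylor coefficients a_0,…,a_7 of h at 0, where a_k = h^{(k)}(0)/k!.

f: a_k = 0, -1, 0, 1/6, 0, -1/120, 0, 1/5040, …
g: a_k = 2, 3, -9/4, 27/8, -405/64, 1701/128, -15309/512, 72171/1024, …
L₀ := lclm(L_f,L_g); ord L₀ ≤ 2+1.
Integrate: L := L₀·Dx.
L = (-93 - 72·x - 108·x^2)·Dx + (-10 + 18·x + 216·x^2 + 216·x^3)·Dx^2 + (-93 - 72·x - 108·x^2)·Dx^3 + (-10 + 18·x + 216·x^2 + 216·x^3)·Dx^4  (order 4).
h: a_k = 0, 2, 1, -3/4, 85/96, -81/64, 25499/11520, -2187/512, …
ICs: h(0) = 0, h′(0) = 2, h′′(0) = 2, h′′′(0) = -9/2.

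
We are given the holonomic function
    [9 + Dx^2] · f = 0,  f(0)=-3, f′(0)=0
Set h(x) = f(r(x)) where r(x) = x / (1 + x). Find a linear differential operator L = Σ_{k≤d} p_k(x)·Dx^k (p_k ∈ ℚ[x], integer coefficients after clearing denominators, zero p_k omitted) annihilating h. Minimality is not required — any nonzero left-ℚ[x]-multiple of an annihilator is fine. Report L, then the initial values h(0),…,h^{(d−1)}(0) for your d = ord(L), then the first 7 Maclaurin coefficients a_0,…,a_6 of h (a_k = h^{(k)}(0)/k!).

f: a_k = -3, 0, 27/2, 0, -81/8, 0, 243/80, …
Substitute x→r, Dx→(1/r')Dx; clear ⇒ L₀.
L = 9 + (2 + 6·x + 6·x^2 + 2·x^3)·Dx + (1 + 4·x + 6·x^2 + 4·x^3 + x^4)·Dx^2  (order 2).
h: a_k = -3, 0, 27/2, -27, 243/8, -27/2, -2457/80, …
ICs: h(0) = -3, h′(0) = 0.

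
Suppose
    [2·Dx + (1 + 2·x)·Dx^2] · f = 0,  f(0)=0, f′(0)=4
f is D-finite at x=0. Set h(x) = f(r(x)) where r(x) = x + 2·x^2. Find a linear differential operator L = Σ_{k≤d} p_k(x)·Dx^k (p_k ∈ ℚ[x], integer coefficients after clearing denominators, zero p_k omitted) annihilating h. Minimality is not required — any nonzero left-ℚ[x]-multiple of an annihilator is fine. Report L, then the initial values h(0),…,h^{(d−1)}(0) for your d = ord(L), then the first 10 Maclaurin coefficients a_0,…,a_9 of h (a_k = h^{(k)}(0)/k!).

f: a_k = 0, 4, -4, 16/3, -8, 64/5, -64/3, 256/7, -64, 1024/9, …
f∘r: x↦r, Dx↦Dx/r' in L_f ⇒ L₀.
L = (-2 + 8·x + 16·x^2)·Dx + (1 + 6·x + 12·x^2 + 16·x^3)·Dx^2  (order 2).
h: a_k = 0, 4, 4, -32/3, 8, 64/5, -128/3, 256/7, 64, -2048/9, …
ICs: h(0) = 0, h′(0) = 4.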